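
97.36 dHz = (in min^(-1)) 584.2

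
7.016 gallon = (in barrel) 0.167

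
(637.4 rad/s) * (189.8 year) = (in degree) 2.186e+14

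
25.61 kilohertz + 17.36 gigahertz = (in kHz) 1.736e+07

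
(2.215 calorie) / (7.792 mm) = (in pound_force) 267.4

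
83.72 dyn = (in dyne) 83.72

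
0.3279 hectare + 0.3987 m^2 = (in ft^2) 3.53e+04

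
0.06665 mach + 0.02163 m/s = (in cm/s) 2272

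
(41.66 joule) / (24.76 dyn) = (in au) 1.125e-06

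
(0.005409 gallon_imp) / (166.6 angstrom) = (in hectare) 0.1476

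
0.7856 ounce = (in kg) 0.02227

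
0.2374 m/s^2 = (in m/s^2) 0.2374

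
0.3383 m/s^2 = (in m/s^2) 0.3383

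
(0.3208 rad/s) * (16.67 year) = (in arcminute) 5.798e+11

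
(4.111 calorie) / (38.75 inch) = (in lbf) 3.929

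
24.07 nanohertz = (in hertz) 2.407e-08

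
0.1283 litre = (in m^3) 0.0001283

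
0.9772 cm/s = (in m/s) 0.009772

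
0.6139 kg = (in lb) 1.353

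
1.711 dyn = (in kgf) 1.745e-06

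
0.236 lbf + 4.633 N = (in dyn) 5.683e+05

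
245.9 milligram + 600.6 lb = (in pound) 600.6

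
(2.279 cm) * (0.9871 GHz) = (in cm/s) 2.25e+09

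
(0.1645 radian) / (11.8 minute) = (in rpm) 0.002219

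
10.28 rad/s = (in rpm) 98.17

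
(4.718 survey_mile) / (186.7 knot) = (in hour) 0.02196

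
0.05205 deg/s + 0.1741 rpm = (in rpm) 0.1828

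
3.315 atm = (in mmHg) 2519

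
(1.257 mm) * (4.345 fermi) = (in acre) 1.35e-21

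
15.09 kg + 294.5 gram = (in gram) 1.538e+04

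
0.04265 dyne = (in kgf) 4.349e-08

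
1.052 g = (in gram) 1.052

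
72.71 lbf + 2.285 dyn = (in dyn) 3.234e+07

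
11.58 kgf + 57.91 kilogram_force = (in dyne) 6.815e+07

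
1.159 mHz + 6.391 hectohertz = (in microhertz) 6.391e+08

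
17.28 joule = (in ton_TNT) 4.13e-09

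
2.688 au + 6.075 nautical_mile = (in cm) 4.021e+13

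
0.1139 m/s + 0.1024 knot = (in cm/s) 16.66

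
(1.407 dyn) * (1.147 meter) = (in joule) 1.614e-05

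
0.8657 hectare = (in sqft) 9.318e+04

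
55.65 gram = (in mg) 5.565e+04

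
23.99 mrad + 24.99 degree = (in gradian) 29.29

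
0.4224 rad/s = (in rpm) 4.034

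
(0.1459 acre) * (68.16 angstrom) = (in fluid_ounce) 0.1361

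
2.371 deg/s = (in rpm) 0.3952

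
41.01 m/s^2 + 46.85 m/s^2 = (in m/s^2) 87.86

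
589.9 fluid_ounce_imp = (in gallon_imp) 3.687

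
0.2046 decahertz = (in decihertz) 20.46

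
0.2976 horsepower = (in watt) 221.9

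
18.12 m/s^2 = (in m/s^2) 18.12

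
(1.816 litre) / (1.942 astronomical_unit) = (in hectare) 6.251e-19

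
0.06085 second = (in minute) 0.001014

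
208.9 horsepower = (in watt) 1.558e+05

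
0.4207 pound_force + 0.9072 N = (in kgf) 0.2833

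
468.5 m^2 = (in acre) 0.1158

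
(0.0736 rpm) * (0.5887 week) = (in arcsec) 5.66e+08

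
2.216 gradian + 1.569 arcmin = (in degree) 2.021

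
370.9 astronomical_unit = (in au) 370.9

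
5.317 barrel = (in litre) 845.3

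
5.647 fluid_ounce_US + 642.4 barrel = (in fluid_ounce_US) 3.454e+06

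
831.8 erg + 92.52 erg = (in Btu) 8.761e-08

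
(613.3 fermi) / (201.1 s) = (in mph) 6.822e-15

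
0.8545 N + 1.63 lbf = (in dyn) 8.105e+05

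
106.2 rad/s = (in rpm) 1014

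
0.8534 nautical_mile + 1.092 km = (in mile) 1.661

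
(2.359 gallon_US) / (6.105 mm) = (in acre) 0.0003614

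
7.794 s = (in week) 1.289e-05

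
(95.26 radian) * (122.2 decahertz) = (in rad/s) 1.164e+05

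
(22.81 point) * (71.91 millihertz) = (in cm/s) 0.05786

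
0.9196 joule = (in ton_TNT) 2.198e-10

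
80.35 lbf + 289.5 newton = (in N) 646.9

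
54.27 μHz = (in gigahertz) 5.427e-14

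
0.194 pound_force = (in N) 0.863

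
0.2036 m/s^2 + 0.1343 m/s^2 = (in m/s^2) 0.3379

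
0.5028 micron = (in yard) 5.499e-07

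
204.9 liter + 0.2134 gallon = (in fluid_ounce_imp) 7240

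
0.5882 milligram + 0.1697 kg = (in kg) 0.1697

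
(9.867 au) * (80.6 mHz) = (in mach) 3.494e+08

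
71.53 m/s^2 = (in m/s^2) 71.53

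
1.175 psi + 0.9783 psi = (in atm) 0.1465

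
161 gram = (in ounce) 5.679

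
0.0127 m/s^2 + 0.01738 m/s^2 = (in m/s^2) 0.03008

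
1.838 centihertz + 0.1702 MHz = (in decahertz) 1.702e+04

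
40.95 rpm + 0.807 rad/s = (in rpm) 48.66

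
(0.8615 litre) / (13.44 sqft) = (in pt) 1.956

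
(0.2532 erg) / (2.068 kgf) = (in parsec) 4.046e-26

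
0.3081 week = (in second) 1.863e+05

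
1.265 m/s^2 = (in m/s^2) 1.265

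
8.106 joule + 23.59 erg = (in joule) 8.106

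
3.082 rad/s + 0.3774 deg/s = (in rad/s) 3.089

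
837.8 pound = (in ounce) 1.34e+04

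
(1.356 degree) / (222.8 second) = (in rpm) 0.001014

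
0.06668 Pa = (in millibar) 0.0006668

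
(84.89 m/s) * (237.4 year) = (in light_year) 6.718e-05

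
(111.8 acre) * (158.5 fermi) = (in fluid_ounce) 0.002425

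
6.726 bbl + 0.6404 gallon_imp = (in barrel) 6.744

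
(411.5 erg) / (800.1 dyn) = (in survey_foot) 0.01687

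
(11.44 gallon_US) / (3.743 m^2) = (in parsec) 3.749e-19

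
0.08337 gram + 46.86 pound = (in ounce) 749.8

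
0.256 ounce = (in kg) 0.007257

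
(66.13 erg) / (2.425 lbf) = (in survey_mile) 3.809e-10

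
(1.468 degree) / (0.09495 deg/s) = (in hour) 0.004295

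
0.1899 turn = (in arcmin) 4102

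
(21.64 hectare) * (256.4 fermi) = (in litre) 5.548e-05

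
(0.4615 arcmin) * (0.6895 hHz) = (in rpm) 0.08839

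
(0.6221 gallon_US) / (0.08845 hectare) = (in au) 1.78e-17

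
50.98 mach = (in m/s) 1.736e+04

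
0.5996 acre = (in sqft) 2.612e+04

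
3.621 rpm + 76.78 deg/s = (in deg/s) 98.51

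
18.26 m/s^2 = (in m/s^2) 18.26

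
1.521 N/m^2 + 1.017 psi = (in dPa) 7.013e+04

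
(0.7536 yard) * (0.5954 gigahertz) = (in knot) 7.975e+08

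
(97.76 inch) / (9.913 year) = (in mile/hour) 1.777e-08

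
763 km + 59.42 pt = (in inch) 3.004e+07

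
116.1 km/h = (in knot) 62.69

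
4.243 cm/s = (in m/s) 0.04243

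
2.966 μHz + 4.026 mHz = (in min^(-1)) 0.2417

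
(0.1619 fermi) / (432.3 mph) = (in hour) 2.327e-22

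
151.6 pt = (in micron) 5.348e+04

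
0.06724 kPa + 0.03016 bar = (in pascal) 3083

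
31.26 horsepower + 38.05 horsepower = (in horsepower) 69.31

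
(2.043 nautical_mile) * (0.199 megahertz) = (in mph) 1.684e+09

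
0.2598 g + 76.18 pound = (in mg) 3.455e+07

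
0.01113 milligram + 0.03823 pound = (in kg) 0.01734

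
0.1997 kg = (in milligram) 1.997e+05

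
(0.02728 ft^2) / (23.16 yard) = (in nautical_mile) 6.462e-08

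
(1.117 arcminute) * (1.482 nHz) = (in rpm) 4.598e-12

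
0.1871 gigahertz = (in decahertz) 1.871e+07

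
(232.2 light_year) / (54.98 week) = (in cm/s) 6.606e+12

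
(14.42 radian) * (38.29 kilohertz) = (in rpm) 5.273e+06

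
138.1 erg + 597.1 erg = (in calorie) 1.757e-05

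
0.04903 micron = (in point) 0.000139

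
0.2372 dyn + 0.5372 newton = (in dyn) 5.372e+04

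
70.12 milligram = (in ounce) 0.002473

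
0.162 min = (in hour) 0.0027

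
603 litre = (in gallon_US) 159.3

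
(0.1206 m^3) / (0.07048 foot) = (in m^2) 5.614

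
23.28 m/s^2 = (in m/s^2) 23.28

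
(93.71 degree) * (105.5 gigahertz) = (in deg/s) 9.886e+12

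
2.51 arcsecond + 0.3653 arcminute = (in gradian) 0.00754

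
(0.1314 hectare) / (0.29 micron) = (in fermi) 4.531e+24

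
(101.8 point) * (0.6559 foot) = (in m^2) 0.00718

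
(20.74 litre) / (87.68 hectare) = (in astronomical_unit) 1.581e-19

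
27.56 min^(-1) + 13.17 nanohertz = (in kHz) 0.0004593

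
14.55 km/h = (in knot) 7.856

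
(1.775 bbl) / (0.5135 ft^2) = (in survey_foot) 19.41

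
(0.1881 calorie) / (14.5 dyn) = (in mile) 3.373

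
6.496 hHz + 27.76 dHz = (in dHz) 6524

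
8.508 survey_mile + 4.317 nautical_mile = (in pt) 6.148e+07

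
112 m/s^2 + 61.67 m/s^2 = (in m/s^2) 173.7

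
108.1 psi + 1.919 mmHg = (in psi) 108.1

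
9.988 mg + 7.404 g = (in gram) 7.414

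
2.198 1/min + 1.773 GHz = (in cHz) 1.773e+11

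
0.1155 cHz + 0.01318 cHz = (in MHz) 1.287e-09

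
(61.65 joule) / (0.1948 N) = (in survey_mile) 0.1967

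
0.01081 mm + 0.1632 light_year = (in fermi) 1.544e+30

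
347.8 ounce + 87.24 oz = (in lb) 27.19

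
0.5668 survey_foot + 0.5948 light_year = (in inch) 2.215e+17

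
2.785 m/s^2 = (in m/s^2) 2.785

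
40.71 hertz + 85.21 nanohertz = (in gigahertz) 4.071e-08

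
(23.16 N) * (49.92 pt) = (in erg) 4.079e+06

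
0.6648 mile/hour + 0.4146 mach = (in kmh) 509.3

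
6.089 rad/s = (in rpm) 58.15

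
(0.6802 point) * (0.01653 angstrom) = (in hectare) 3.967e-20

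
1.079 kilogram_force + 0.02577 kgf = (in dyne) 1.083e+06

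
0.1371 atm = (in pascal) 1.389e+04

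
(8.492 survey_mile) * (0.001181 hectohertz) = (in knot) 3137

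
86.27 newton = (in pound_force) 19.39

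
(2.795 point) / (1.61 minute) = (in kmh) 3.675e-05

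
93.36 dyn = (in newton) 0.0009336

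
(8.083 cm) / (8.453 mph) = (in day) 2.476e-07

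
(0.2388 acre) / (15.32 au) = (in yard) 4.611e-10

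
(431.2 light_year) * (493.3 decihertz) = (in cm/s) 2.012e+22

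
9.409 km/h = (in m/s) 2.614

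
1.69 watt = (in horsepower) 0.002266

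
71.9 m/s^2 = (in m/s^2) 71.9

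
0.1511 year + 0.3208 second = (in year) 0.1511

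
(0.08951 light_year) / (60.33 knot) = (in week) 4.511e+07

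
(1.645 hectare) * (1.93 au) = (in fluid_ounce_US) 1.606e+20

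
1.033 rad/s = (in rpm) 9.864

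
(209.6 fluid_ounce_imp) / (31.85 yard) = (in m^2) 0.0002045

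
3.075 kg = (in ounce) 108.5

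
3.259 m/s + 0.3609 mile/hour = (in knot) 6.649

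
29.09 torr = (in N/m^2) 3878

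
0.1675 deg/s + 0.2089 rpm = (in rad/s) 0.0248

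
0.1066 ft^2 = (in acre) 2.447e-06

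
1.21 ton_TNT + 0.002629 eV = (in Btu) 4.798e+06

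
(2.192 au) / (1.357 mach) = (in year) 22.5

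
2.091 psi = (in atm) 0.1423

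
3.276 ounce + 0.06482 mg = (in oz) 3.276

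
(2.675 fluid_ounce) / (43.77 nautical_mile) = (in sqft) 1.05e-08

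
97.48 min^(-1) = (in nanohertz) 1.625e+09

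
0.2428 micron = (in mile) 1.509e-10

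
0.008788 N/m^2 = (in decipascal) 0.08788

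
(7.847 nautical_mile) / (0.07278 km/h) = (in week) 1.189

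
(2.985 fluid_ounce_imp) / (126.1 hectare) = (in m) 6.726e-11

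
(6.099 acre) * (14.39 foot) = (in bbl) 6.809e+05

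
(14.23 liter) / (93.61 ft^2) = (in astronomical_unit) 1.094e-14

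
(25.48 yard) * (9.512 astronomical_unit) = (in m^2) 3.315e+13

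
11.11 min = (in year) 2.114e-05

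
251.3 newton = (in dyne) 2.513e+07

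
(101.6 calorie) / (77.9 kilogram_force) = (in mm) 556.5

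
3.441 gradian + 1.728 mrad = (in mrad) 55.78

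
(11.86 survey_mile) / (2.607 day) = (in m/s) 0.08474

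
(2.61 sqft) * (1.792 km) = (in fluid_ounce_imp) 1.529e+07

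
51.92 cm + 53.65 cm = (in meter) 1.056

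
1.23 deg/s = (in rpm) 0.205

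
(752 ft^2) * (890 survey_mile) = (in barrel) 6.294e+08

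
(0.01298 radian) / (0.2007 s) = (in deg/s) 3.706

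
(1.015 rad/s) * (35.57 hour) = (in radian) 1.3e+05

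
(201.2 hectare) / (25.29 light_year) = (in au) 5.621e-23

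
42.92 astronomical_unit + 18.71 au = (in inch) 3.63e+14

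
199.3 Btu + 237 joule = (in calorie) 5.031e+04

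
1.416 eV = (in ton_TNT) 5.422e-29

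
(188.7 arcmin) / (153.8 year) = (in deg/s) 6.484e-10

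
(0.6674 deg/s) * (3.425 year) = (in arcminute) 4.325e+09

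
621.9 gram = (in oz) 21.94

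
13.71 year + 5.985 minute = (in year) 13.71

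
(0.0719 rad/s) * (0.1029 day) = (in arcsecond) 1.319e+08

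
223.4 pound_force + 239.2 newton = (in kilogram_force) 125.7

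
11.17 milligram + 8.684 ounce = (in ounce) 8.684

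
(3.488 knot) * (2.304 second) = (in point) 1.172e+04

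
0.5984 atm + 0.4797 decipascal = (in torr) 454.8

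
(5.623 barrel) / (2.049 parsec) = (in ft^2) 1.522e-16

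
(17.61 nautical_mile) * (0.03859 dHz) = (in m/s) 125.9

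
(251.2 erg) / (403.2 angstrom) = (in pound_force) 140.1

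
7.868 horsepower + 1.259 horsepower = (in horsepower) 9.127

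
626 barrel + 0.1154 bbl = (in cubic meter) 99.54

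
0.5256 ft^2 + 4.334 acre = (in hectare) 1.754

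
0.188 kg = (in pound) 0.4145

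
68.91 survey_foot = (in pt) 5.954e+04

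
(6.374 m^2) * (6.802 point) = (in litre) 15.3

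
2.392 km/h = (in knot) 1.292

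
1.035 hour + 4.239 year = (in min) 2.228e+06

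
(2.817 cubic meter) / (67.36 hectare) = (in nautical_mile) 2.258e-09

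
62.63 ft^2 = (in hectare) 0.0005819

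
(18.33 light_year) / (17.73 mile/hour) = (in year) 6.938e+08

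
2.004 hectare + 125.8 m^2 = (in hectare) 2.017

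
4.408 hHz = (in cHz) 4.408e+04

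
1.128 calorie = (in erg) 4.72e+07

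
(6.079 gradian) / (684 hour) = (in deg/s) 2.222e-06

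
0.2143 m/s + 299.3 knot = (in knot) 299.7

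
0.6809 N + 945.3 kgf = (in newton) 9271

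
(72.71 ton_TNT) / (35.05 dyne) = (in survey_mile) 5.393e+11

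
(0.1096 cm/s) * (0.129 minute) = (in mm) 8.483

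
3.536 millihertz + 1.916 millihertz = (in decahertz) 0.0005452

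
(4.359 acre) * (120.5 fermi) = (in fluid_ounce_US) 7.188e-05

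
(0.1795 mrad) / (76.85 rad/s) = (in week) 3.862e-12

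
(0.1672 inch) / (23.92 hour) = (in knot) 9.587e-08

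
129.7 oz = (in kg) 3.677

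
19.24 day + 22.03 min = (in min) 2.773e+04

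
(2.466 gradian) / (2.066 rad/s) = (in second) 0.01875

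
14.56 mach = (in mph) 1.109e+04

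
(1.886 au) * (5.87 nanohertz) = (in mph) 3705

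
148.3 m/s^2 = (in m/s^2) 148.3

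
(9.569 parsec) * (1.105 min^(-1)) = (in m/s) 5.438e+15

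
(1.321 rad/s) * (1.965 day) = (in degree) 1.285e+07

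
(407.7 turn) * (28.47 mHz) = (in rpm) 696.4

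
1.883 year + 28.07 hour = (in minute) 9.914e+05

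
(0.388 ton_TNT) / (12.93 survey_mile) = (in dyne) 7.801e+09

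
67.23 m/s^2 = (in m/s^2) 67.23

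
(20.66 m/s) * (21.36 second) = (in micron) 4.413e+08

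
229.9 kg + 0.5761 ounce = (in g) 2.299e+05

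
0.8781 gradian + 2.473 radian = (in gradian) 158.3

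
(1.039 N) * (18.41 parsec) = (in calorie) 1.411e+17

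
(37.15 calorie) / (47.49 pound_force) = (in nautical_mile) 0.0003973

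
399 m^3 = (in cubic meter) 399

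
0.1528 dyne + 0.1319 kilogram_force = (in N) 1.293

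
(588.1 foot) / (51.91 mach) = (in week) 1.677e-08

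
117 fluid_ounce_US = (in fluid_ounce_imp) 121.8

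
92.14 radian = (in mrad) 9.214e+04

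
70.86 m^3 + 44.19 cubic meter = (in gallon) 3.039e+04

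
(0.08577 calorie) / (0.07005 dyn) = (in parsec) 1.66e-11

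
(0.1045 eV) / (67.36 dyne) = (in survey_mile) 1.544e-20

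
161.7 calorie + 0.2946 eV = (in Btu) 0.6412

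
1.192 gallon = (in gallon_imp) 0.9925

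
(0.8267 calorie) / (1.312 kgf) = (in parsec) 8.712e-18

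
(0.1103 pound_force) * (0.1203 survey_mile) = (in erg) 9.499e+08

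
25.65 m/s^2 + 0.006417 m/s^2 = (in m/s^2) 25.66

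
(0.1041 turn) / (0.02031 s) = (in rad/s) 32.2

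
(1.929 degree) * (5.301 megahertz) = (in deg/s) 1.023e+07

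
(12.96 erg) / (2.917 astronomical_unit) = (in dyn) 2.97e-13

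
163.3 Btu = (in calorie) 4.118e+04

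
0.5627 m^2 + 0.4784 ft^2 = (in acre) 0.00015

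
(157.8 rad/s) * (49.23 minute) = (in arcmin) 1.602e+09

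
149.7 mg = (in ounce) 0.005281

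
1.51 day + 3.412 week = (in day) 25.39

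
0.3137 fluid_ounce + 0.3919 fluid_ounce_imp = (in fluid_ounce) 0.6902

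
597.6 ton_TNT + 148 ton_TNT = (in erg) 3.12e+19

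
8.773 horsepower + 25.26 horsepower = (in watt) 2.538e+04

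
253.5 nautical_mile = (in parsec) 1.521e-11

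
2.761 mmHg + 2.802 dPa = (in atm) 0.003636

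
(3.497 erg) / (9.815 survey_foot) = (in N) 1.169e-07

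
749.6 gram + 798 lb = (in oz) 1.279e+04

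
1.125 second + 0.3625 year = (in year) 0.3625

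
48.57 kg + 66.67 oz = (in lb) 111.2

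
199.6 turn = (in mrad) 1.254e+06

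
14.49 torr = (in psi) 0.2802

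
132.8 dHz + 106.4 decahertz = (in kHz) 1.077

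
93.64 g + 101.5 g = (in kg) 0.1951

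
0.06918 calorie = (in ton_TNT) 6.918e-11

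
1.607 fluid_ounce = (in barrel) 0.0002989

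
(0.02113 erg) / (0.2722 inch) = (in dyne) 0.03056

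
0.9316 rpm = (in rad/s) 0.09756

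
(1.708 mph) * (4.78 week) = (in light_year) 2.333e-10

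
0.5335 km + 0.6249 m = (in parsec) 1.731e-14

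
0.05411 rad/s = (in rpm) 0.5167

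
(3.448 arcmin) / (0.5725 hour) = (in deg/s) 2.788e-05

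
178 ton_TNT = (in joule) 7.448e+11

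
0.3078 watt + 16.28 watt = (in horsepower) 0.02224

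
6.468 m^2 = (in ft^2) 69.62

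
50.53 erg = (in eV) 3.154e+13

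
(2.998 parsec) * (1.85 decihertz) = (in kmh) 6.161e+16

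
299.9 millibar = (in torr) 224.9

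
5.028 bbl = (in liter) 799.4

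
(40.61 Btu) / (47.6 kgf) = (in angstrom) 9.179e+11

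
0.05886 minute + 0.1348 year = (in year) 0.1348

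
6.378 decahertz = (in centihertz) 6378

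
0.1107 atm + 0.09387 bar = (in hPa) 206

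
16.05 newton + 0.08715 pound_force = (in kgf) 1.676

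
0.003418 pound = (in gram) 1.55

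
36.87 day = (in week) 5.267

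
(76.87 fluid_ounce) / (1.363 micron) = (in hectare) 0.1668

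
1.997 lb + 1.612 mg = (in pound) 1.997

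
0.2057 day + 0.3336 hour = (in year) 0.0006016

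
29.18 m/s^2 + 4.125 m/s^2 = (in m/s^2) 33.3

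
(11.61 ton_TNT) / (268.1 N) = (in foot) 5.944e+08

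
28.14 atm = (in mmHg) 2.139e+04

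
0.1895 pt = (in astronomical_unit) 4.469e-16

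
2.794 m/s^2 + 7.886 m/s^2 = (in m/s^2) 10.68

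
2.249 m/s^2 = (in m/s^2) 2.249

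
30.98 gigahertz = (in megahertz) 3.098e+04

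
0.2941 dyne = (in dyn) 0.2941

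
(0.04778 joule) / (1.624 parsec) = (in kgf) 9.723e-20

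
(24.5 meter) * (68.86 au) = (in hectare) 2.524e+10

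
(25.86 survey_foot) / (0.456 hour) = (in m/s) 0.004802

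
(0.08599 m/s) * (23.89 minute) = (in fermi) 1.233e+17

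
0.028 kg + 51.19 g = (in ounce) 2.793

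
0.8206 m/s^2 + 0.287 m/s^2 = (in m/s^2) 1.108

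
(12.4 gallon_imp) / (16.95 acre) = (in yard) 8.987e-07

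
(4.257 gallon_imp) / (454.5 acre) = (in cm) 1.052e-06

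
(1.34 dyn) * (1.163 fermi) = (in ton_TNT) 3.725e-30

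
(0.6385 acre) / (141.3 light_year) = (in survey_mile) 1.201e-18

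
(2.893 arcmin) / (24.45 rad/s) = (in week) 5.691e-11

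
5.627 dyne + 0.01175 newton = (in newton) 0.01181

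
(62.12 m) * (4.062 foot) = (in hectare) 0.007691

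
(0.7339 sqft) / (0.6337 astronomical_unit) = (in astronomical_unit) 4.808e-24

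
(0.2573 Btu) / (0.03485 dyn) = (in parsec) 2.524e-08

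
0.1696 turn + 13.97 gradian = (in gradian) 81.81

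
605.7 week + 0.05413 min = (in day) 4240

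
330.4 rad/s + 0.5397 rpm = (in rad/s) 330.5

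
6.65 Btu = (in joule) 7016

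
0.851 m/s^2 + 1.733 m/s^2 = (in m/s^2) 2.584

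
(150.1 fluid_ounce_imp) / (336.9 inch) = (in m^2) 0.0004984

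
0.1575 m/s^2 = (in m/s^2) 0.1575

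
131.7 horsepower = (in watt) 9.821e+04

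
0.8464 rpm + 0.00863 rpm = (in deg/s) 5.13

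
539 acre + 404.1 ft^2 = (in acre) 539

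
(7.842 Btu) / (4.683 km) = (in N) 1.767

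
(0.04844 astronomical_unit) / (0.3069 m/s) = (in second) 2.361e+10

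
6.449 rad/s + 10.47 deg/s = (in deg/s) 380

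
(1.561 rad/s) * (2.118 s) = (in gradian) 210.5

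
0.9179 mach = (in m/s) 312.5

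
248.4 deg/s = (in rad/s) 4.335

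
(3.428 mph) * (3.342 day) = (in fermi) 4.425e+20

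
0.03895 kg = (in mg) 3.895e+04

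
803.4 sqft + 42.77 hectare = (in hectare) 42.78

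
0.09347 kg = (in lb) 0.2061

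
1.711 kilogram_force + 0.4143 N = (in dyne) 1.719e+06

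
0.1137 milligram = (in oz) 4.011e-06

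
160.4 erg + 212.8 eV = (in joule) 1.604e-05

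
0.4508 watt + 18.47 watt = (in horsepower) 0.02537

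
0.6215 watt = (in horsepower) 0.0008334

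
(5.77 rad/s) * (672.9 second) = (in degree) 2.225e+05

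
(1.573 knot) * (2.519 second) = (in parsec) 6.606e-17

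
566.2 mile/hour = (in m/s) 253.1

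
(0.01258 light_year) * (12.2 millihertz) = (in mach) 4.264e+09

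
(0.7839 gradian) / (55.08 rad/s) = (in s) 0.0002236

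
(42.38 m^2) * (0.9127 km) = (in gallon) 1.022e+07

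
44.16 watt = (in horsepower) 0.05922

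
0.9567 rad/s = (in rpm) 9.136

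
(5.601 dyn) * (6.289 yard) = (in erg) 3221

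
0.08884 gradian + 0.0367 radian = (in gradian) 2.425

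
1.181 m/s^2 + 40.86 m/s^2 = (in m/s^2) 42.04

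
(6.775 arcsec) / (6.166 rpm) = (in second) 5.087e-05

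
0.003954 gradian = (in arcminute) 0.2135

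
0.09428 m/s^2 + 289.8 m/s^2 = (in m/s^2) 289.9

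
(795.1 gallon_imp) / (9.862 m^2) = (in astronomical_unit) 2.45e-12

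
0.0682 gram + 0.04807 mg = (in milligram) 68.25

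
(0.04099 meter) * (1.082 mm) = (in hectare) 4.435e-09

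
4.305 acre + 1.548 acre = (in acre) 5.853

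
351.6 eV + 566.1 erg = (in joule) 5.661e-05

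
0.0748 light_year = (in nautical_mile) 3.821e+11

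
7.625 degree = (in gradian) 8.472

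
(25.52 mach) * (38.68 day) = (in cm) 2.904e+12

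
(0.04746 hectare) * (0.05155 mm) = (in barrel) 0.1539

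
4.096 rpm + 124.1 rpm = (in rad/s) 13.42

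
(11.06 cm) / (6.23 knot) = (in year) 1.094e-09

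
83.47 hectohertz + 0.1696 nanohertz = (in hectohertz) 83.47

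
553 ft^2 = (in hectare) 0.005138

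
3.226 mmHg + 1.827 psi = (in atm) 0.1286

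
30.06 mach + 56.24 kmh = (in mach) 30.11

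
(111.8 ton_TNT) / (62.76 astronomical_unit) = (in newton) 0.04982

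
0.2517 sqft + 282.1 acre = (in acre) 282.1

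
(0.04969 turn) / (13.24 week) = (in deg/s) 2.234e-06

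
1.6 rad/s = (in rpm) 15.28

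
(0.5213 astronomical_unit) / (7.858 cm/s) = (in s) 9.924e+11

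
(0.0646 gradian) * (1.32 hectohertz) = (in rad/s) 0.1339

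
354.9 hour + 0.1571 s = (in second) 1.278e+06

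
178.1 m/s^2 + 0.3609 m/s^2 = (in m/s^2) 178.5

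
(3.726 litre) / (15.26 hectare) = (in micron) 0.02442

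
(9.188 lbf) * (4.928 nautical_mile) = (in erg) 3.73e+12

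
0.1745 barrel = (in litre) 27.74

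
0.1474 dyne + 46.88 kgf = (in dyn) 4.597e+07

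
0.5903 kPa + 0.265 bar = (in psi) 3.929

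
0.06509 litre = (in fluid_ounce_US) 2.201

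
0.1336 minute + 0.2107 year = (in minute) 1.107e+05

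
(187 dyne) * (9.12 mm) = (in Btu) 1.616e-08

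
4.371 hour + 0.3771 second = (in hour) 4.371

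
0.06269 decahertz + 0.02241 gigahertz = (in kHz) 2.241e+04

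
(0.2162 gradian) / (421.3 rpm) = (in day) 8.909e-10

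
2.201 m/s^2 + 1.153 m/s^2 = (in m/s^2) 3.354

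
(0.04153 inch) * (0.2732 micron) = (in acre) 7.121e-14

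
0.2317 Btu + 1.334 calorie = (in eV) 1.561e+21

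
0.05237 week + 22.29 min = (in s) 3.301e+04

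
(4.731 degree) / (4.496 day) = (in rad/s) 2.126e-07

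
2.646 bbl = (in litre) 420.7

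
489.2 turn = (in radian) 3074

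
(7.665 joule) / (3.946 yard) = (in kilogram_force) 0.2166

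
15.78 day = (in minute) 2.272e+04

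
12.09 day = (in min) 1.741e+04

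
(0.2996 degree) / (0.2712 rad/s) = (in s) 0.01928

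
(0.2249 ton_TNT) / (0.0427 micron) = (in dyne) 2.204e+21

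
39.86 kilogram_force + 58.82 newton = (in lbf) 101.1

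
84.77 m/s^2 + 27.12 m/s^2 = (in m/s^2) 111.9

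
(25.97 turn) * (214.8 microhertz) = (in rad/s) 0.03505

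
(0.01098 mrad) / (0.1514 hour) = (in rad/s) 2.015e-08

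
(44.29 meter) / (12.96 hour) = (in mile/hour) 0.002123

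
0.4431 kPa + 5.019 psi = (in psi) 5.083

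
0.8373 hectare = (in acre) 2.069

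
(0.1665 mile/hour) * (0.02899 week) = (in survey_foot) 4282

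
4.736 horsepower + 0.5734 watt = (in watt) 3532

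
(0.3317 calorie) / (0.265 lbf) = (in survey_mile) 0.0007316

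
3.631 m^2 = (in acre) 0.0008972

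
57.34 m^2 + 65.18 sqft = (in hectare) 0.00634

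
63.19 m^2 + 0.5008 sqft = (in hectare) 0.006324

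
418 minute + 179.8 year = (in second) 5.67e+09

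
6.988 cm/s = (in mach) 0.0002052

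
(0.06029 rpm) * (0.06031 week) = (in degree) 1.319e+04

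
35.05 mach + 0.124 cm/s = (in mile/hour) 2.67e+04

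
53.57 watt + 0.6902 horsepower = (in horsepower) 0.762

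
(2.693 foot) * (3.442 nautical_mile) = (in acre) 1.293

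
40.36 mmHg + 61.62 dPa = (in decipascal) 5.387e+04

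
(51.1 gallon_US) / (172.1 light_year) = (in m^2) 1.188e-19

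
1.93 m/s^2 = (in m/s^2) 1.93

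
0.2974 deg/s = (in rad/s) 0.005191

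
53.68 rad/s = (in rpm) 512.6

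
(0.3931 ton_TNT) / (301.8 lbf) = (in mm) 1.225e+09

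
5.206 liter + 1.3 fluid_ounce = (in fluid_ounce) 177.3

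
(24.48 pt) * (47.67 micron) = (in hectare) 4.117e-11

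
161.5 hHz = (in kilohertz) 16.15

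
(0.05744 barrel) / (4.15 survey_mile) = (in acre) 3.379e-10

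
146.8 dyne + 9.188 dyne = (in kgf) 0.0001591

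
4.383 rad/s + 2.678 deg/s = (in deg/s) 253.8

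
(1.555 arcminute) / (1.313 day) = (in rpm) 3.808e-08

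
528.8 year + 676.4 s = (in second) 1.668e+10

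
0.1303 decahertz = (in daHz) 0.1303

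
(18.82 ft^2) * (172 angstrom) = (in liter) 3.007e-05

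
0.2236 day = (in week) 0.03194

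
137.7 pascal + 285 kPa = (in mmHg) 2139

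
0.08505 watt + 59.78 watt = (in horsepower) 0.08028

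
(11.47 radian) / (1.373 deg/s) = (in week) 0.0007914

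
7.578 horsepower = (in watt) 5651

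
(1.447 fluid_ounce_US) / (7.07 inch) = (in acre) 5.888e-08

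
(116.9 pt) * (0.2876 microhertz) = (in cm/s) 1.186e-06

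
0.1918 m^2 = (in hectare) 1.918e-05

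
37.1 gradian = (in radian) 0.5828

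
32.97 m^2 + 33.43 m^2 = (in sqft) 714.7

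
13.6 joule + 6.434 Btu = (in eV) 4.245e+22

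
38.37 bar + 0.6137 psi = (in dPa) 3.841e+07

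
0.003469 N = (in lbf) 0.0007799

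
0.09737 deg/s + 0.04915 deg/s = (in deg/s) 0.1465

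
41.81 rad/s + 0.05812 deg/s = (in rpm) 399.3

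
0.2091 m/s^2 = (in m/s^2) 0.2091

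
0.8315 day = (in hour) 19.96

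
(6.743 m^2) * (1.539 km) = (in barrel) 6.527e+04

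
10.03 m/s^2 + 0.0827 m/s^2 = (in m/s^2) 10.11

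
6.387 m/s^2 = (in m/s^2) 6.387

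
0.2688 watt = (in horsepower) 0.0003605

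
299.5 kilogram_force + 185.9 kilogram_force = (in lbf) 1070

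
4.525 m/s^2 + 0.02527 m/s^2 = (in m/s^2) 4.55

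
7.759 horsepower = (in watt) 5786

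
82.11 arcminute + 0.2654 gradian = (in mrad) 28.05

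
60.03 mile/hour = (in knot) 52.16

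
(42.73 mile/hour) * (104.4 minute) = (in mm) 1.197e+08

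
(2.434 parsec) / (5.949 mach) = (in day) 4.291e+08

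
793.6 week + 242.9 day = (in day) 5798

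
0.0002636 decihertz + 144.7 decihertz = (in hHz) 0.1447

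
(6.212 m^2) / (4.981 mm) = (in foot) 4092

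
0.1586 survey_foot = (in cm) 4.834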